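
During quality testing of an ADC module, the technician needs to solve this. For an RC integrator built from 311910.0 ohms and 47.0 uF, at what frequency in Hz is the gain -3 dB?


Cutoff frequency of a first-order RC filter:
fc = 1 / (2 * pi * R * C)
C = 47.0 uF = 4.7e-05 F
fc = 1 / (2 * pi * 311910.0 * 4.7e-05)
   = 1 / 92.110051470632
   = 0.010857 Hz

0.010857 Hz


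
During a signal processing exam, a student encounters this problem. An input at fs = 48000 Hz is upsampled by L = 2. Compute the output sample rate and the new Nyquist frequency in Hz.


Step 1 — output sample rate after interpolation by L:
fs_out = L * fs_in = 2 * 48000 = 96000 Hz

Step 2 — Nyquist frequency of the output stream:
f_Nyq = fs_out / 2 = 96000 / 2 = 48000.0 Hz

fs_out = 96000 Hz; f_Nyquist = 48000.0 Hz


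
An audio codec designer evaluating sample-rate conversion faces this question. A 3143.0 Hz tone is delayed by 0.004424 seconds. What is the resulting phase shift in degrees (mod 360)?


Phase shift from frequency and time delay:
phi = 360 * f * t_delay
    = 360 * 3143.0 * 0.004424
    = 5005.67 degrees
    mod 360 = 325.67 degrees

325.67 degrees


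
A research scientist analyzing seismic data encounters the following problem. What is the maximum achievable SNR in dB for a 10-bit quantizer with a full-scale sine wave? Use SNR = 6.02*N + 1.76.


Theoretical SNR for a full-scale sinusoid:
SNR = 6.02 * N + 1.76
    = 6.02 * 10 + 1.76
    = 60.2 + 1.76
    = 61.96 dB

61.96 dB


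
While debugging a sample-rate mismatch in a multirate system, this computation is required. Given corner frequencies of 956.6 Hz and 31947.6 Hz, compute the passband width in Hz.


Bandwidth is the difference of -3dB frequencies:
BW = f_high - f_low
   = 31947.6 - 956.6
   = 30991.0 Hz

30991.0 Hz


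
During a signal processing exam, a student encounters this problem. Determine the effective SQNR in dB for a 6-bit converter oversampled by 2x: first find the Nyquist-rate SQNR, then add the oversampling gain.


Step 1 — baseline SQNR at Nyquist:
SQNR_base = 6.02*N + 1.76
          = 6.02*6 + 1.76
          = 37.88 dB

Step 2 — oversampling processing gain:
G = 10*log10(OSR) = 10*log10(2) = 3.01 dB

Step 3 — total:
SQNR_total = 37.88 + 3.01 = 40.89 dB

Base SQNR = 37.88 dB; oversampled SQNR = 40.89 dB


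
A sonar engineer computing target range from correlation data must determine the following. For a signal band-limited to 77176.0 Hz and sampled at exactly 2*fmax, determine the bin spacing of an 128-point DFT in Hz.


Step 1 — Nyquist sampling rate:
fs = 2 * fmax = 2 * 77176.0 = 154352.0 Hz

Step 2 — DFT bin spacing:
df = fs / N = 154352.0 / 128 = 1205.875 Hz

1205.875 Hz


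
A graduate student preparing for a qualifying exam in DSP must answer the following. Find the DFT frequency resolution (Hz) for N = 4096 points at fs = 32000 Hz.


DFT frequency resolution:
df = fs / N
   = 32000 / 4096
   = 7.8125 Hz

7.8125 Hz


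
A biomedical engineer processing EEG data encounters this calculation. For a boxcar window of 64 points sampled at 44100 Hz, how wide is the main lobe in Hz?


Main lobe width for a rectangular window:
Width = 2 * fs / N
      = 2 * 44100 / 64
      = 88200 / 64
      = 1378.125 Hz

1378.125 Hz


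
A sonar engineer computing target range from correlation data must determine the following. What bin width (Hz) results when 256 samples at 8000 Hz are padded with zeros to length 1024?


Frequency resolution after zero-padding:
N_padded = 256 * 4 = 1024
df = fs / N_padded
   = 8000 / 1024
   = 7.8125 Hz

7.8125 Hz


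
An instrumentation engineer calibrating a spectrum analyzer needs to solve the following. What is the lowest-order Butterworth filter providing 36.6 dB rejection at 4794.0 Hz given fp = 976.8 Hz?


Butterworth filter order formula:
n = log10(10^(A/10) - 1) / (2 * log10(f_stop/f_pass))
10^(36.6/10) - 1 = 4569.8819
f_stop/f_pass = 4794.0 / 976.8 = 4.9079
n = 2.6487 -> ceil = 3

3


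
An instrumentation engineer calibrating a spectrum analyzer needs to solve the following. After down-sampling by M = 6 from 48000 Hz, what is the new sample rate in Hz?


Decimation reduces the sample rate:
fs_out = fs_in / M
       = 48000 / 6
       = 8000.0 Hz

8000.0 Hz


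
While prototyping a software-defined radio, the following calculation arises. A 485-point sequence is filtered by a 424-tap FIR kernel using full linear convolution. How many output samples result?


Linear convolution output length:
L = N + M - 1
  = 485 + 424 - 1
  = 908 samples

908


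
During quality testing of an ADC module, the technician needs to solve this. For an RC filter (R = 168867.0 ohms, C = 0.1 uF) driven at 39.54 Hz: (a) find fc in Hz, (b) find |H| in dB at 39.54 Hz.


Step 1 — cutoff frequency:
fc = 1 / (2*pi*R*C)
C = 0.1 uF = 1e-07 F
fc = 1 / (2*pi*168867.0*1e-07)
   = 9.42487 Hz

Step 2 — magnitude at f = 39.54 Hz:
|H(f)| = 1 / sqrt(1 + (f/fc)^2)
f/fc = 39.54 / 9.42487 = 4.195283
|H| = 1 / sqrt(1 + 17.600399) = 0.231867
|H|_dB = 20*log10(0.231867) = -12.7 dB

fc = 9.42487 Hz; |H(39.54 Hz)| = -12.7 dB


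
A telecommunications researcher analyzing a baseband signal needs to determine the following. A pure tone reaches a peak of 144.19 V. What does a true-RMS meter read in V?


RMS voltage for a sinusoidal waveform:
V_rms = V_peak / sqrt(2)
      = 144.19 / 1.414214
      = 101.958 V

101.958 V


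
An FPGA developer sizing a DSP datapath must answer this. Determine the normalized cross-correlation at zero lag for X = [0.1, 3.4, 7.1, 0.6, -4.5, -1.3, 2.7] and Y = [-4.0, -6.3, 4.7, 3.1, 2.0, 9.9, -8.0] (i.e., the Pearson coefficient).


Pearson correlation coefficient (population):
r = cov(X,Y) / (std(X) * std(Y))
Mean X = 1.1571, Mean Y = 0.2
Cov(X,Y) = -4.525714
Std(X) = 3.426726, Std(Y) = 6.013319
r = -0.2196

-0.2196


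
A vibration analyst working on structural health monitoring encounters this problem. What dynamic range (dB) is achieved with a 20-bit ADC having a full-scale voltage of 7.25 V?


Dynamic range from full-scale to LSB:
V_min = V_max / 2^bits = 7.25 / 2^20
DR = 20 * log10(V_max / V_min)
   = 20 * log10(2^20)
   = 20 * 20 * log10(2)
   = 120.41 dB

120.41 dB


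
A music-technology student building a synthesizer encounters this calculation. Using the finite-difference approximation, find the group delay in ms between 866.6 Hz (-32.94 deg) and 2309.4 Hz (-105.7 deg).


Group delay from phase difference:
tau = -d(phi)/d(omega)
d(phi) = -72.76 deg = -1.269902 rad
d(omega) = 2*pi*(2309.4 - 866.6) = 9065.3798 rad/s
tau = -(-1.269902) / 9065.3798
    = 0.1401 ms

0.1401 ms


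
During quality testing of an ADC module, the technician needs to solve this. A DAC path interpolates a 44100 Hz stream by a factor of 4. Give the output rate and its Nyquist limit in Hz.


Step 1 — output sample rate after interpolation by L:
fs_out = L * fs_in = 4 * 44100 = 176400 Hz

Step 2 — Nyquist frequency of the output stream:
f_Nyq = fs_out / 2 = 176400 / 2 = 88200.0 Hz

fs_out = 176400 Hz; f_Nyquist = 88200.0 Hz


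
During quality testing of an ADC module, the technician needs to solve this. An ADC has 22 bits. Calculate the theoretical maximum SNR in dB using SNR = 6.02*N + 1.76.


Theoretical SNR for a full-scale sinusoid:
SNR = 6.02 * N + 1.76
    = 6.02 * 22 + 1.76
    = 132.44 + 1.76
    = 134.2 dB

134.2 dB


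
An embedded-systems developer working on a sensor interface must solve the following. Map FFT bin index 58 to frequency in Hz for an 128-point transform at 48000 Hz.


Frequency of DFT bin k:
f_k = k * fs / N
    = 58 * 48000 / 128
    = 2784000 / 128
    = 21750.0 Hz

21750.0 Hz


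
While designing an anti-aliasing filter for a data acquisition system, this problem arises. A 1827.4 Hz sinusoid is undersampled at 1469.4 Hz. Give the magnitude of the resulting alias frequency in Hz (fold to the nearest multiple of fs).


Compute the nearest integer multiple of fs to the signal:
n = round(1827.4 / 1469.4) = 1
f_alias = |1827.4 - 1 * 1469.4|
        = |1827.4 - 1469.4|
        = 358.0 Hz

358.0


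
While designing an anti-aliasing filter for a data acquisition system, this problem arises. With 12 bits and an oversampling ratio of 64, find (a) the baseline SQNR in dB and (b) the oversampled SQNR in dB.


Step 1 — baseline SQNR at Nyquist:
SQNR_base = 6.02*N + 1.76
          = 6.02*12 + 1.76
          = 74.0 dB

Step 2 — oversampling processing gain:
G = 10*log10(OSR) = 10*log10(64) = 18.06 dB

Step 3 — total:
SQNR_total = 74.0 + 18.06 = 92.06 dB

Base SQNR = 74.0 dB; oversampled SQNR = 92.06 dB


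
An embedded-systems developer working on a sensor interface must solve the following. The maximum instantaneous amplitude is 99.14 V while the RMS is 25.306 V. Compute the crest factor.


Crest factor is the ratio of peak to RMS:
CF = V_peak / V_rms
   = 99.14 / 25.306
   = 3.9176

3.9176


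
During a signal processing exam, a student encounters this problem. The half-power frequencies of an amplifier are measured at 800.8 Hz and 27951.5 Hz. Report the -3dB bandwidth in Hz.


Bandwidth is the difference of -3dB frequencies:
BW = f_high - f_low
   = 27951.5 - 800.8
   = 27150.7 Hz

27150.7 Hz


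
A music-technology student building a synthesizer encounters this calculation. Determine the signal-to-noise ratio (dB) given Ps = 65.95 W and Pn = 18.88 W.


SNR in decibels:
SNR = 10 * log10(Ps / Pn)
    = 10 * log10(65.95 / 18.88)
    = 10 * log10(3.4931)
    = 10 * 0.5432
    = 5.43 dB

5.43 dB


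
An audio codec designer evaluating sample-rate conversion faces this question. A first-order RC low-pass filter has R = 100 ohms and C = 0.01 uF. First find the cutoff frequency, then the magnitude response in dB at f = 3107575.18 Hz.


Step 1 — cutoff frequency:
fc = 1 / (2*pi*R*C)
C = 0.01 uF = 1e-08 F
fc = 1 / (2*pi*100*1e-08)
   = 159154.943 Hz

Step 2 — magnitude at f = 3107575.18 Hz:
|H(f)| = 1 / sqrt(1 + (f/fc)^2)
f/fc = 3107575.18 / 159154.943 = 19.525471
|H| = 1 / sqrt(1 + 381.244018) = 0.0511481
|H|_dB = 20*log10(0.0511481) = -25.82 dB

fc = 159154.943 Hz; |H(3107575.18 Hz)| = -25.82 dB


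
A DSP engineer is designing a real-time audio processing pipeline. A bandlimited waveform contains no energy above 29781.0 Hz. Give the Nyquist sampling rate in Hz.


The Nyquist rate is twice the maximum frequency component.
fs_min = 2 * fmax
      = 2 * 29781.0
      = 59562.0 Hz

59562.0


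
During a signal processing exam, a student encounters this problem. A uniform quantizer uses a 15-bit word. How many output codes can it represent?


Number of quantization levels = 2^N
= 2^15
= 32768

32768


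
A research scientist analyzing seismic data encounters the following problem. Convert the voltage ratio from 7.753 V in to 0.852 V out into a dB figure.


Voltage gain in dB:
G = 20 * log10(Vout / Vin)
  = 20 * log10(0.852 / 7.753)
  = 20 * log10(0.109893)
  = 20 * -0.95903
  = -19.18 dB

-19.18 dB


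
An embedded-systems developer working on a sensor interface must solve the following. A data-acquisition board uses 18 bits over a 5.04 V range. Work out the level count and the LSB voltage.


Step 1 — number of quantization levels:
L = 2^N = 2^18 = 262144

Step 2 — LSB step size:
delta = Vfs / L
      = 5.04 / 262144
      = 1.923e-05 V

Levels = 262144; step size = 1.923e-05 V


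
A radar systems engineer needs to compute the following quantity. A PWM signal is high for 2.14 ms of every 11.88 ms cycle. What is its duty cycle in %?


Duty cycle as a percentage:
DC = (t_on / T) * 100
   = (2.14 / 11.88) * 100
   = 0.180135 * 100
   = 18.01 %

18.01 %


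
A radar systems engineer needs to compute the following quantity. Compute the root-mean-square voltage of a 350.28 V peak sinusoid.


RMS voltage for a sinusoidal waveform:
V_rms = V_peak / sqrt(2)
      = 350.28 / 1.414214
      = 247.685 V

247.685 V


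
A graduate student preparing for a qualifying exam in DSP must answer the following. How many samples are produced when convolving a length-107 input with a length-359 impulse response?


Linear convolution output length:
L = N + M - 1
  = 107 + 359 - 1
  = 465 samples

465


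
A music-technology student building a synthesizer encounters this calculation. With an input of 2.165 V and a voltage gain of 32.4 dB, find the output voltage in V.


Output voltage from dB gain:
V_out = V_in * 10^(gain_dB / 20)
      = 2.165 * 10^(32.4 / 20)
      = 2.165 * 41.686938
      = 90.2522 V

90.2522 V


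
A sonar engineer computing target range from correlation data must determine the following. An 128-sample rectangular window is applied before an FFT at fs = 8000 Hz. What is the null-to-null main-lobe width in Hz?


Main lobe width for a rectangular window:
Width = 2 * fs / N
      = 2 * 8000 / 128
      = 16000 / 128
      = 125.0 Hz

125.0 Hz


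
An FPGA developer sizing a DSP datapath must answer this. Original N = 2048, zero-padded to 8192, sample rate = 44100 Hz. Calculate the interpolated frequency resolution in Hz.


Frequency resolution after zero-padding:
N_padded = 2048 * 4 = 8192
df = fs / N_padded
   = 44100 / 8192
   = 5.3833 Hz

5.3833 Hz


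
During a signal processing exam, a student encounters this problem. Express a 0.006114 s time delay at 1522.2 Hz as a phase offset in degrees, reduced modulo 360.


Phase shift from frequency and time delay:
phi = 360 * f * t_delay
    = 360 * 1522.2 * 0.006114
    = 3350.42 degrees
    mod 360 = 110.42 degrees

110.42 degrees


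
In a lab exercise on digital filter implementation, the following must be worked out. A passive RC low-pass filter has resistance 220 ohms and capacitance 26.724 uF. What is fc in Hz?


Cutoff frequency of a first-order RC filter:
fc = 1 / (2 * pi * R * C)
C = 26.724 uF = 2.6724e-05 F
fc = 1 / (2 * pi * 220 * 2.6724e-05)
   = 1 / 0.036940605712795
   = 27.070482 Hz

27.070482 Hz


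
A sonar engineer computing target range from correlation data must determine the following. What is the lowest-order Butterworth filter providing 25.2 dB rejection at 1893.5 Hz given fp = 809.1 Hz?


Butterworth filter order formula:
n = log10(10^(A/10) - 1) / (2 * log10(f_stop/f_pass))
10^(25.2/10) - 1 = 330.1311
f_stop/f_pass = 1893.5 / 809.1 = 2.3403
n = 3.4104 -> ceil = 4

4


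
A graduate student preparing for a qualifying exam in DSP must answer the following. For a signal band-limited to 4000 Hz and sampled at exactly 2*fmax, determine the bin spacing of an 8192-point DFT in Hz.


Step 1 — Nyquist sampling rate:
fs = 2 * fmax = 2 * 4000 = 8000 Hz

Step 2 — DFT bin spacing:
df = fs / N = 8000 / 8192 = 0.9766 Hz

0.9766 Hz


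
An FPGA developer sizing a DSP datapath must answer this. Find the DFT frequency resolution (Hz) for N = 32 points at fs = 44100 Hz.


DFT frequency resolution:
df = fs / N
   = 44100 / 32
   = 1378.125 Hz

1378.125 Hz


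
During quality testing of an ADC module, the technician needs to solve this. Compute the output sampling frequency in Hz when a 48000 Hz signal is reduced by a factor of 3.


Decimation reduces the sample rate:
fs_out = fs_in / M
       = 48000 / 3
       = 16000.0 Hz

16000.0 Hz


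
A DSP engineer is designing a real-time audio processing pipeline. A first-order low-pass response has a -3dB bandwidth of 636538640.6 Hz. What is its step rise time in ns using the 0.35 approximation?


Rise time from bandwidth relationship:
tr = 0.35 / BW
   = 0.35 / 636538640.6
   = 5.498487879e-10 s
   = 0.5498 ns

0.5498 ns


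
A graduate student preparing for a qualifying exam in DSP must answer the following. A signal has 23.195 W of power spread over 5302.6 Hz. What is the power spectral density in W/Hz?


Power spectral density:
PSD = P / BW
    = 23.195 / 5302.6
    = 0.00437427 W/Hz

0.00437427 W/Hz


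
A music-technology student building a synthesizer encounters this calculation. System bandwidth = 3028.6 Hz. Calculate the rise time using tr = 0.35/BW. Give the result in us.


Rise time from bandwidth relationship:
tr = 0.35 / BW
   = 0.35 / 3028.6
   = 0.0001155649475 s
   = 115.5649 us

115.5649 us


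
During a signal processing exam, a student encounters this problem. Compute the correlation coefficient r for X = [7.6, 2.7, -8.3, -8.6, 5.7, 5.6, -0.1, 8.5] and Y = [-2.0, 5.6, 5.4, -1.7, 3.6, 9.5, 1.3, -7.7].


Pearson correlation coefficient (population):
r = cov(X,Y) / (std(X) * std(Y))
Mean X = 1.6375, Mean Y = 1.75
Cov(X,Y) = -5.633125
Std(X) = 6.349791, Std(Y) = 5.087976
r = -0.1744

-0.1744


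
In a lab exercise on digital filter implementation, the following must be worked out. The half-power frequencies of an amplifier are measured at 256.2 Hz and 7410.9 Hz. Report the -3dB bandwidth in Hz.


Bandwidth is the difference of -3dB frequencies:
BW = f_high - f_low
   = 7410.9 - 256.2
   = 7154.7 Hz

7154.7 Hz


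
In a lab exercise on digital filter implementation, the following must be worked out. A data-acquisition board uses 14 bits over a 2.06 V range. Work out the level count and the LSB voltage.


Step 1 — number of quantization levels:
L = 2^N = 2^14 = 16384

Step 2 — LSB step size:
delta = Vfs / L
      = 2.06 / 16384
      = 0.00012573 V

Levels = 16384; step size = 0.00012573 V


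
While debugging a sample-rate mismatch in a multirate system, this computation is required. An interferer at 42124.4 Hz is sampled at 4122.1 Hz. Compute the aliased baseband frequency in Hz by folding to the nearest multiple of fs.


Compute the nearest integer multiple of fs to the signal:
n = round(42124.4 / 4122.1) = 10
f_alias = |42124.4 - 10 * 4122.1|
        = |42124.4 - 41221.0|
        = 903.4 Hz

903.4


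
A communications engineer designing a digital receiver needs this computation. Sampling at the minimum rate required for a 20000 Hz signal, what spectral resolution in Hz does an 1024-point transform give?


Step 1 — Nyquist sampling rate:
fs = 2 * fmax = 2 * 20000 = 40000 Hz

Step 2 — DFT bin spacing:
df = fs / N = 40000 / 1024 = 39.0625 Hz

39.0625 Hz


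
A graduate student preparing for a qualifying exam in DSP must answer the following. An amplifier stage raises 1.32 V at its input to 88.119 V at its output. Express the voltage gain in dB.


Voltage gain in dB:
G = 20 * log10(Vout / Vin)
  = 20 * log10(88.119 / 1.32)
  = 20 * log10(66.756818)
  = 20 * 1.824496
  = 36.49 dB

36.49 dB


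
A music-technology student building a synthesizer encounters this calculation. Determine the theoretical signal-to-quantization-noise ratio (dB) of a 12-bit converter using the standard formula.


Theoretical SNR for a full-scale sinusoid:
SNR = 6.02 * N + 1.76
    = 6.02 * 12 + 1.76
    = 72.24 + 1.76
    = 74.0 dB

74.0 dB


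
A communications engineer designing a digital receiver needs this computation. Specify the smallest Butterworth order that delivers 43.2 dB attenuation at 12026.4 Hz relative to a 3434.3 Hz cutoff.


Butterworth filter order formula:
n = log10(10^(A/10) - 1) / (2 * log10(f_stop/f_pass))
10^(43.2/10) - 1 = 20891.9613
f_stop/f_pass = 12026.4 / 3434.3 = 3.5018
n = 3.9684 -> ceil = 4

4


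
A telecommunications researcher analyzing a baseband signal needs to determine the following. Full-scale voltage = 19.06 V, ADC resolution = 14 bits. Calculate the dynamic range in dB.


Dynamic range from full-scale to LSB:
V_min = V_max / 2^bits = 19.06 / 2^14
DR = 20 * log10(V_max / V_min)
   = 20 * log10(2^14)
   = 20 * 14 * log10(2)
   = 84.29 dB

84.29 dB


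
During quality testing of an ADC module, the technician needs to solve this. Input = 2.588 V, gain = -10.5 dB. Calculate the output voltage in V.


Output voltage from dB gain:
V_out = V_in * 10^(gain_dB / 20)
      = 2.588 * 10^(-10.5 / 20)
      = 2.588 * 0.298538
      = 0.7726 V

0.7726 V


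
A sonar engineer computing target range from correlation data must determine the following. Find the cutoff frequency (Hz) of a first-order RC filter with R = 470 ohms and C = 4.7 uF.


Cutoff frequency of a first-order RC filter:
fc = 1 / (2 * pi * R * C)
C = 4.7 uF = 4.7e-06 F
fc = 1 / (2 * pi * 470 * 4.7e-06)
   = 1 / 0.01387955634356
   = 72.048412 Hz

72.048412 Hz


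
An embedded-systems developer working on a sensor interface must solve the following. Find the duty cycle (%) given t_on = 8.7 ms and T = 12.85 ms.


Duty cycle as a percentage:
DC = (t_on / T) * 100
   = (8.7 / 12.85) * 100
   = 0.677043 * 100
   = 67.7 %

67.7 %


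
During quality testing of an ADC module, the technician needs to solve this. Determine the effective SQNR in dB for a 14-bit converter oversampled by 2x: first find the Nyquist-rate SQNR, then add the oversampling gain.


Step 1 — baseline SQNR at Nyquist:
SQNR_base = 6.02*N + 1.76
          = 6.02*14 + 1.76
          = 86.04 dB

Step 2 — oversampling processing gain:
G = 10*log10(OSR) = 10*log10(2) = 3.01 dB

Step 3 — total:
SQNR_total = 86.04 + 3.01 = 89.05 dB

Base SQNR = 86.04 dB; oversampled SQNR = 89.05 dB


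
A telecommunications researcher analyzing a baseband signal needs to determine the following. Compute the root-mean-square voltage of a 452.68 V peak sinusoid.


RMS voltage for a sinusoidal waveform:
V_rms = V_peak / sqrt(2)
      = 452.68 / 1.414214
      = 320.093 V

320.093 V


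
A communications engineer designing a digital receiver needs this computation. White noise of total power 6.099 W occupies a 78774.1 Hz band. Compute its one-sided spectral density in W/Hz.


Power spectral density:
PSD = P / BW
    = 6.099 / 78774.1
    = 7.742e-05 W/Hz

7.742e-05 W/Hz


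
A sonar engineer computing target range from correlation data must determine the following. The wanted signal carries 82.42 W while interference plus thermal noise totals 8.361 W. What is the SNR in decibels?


SNR in decibels:
SNR = 10 * log10(Ps / Pn)
    = 10 * log10(82.42 / 8.361)
    = 10 * log10(9.8577)
    = 10 * 0.9938
    = 9.94 dB

9.94 dB


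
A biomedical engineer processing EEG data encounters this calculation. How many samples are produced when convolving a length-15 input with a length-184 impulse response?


Linear convolution output length:
L = N + M - 1
  = 15 + 184 - 1
  = 198 samples

198


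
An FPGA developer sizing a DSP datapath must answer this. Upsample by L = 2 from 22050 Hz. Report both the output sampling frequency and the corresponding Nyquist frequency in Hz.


Step 1 — output sample rate after interpolation by L:
fs_out = L * fs_in = 2 * 22050 = 44100 Hz

Step 2 — Nyquist frequency of the output stream:
f_Nyq = fs_out / 2 = 44100 / 2 = 22050.0 Hz

fs_out = 44100 Hz; f_Nyquist = 22050.0 Hz


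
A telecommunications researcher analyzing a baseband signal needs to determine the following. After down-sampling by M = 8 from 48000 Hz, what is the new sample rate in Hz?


Decimation reduces the sample rate:
fs_out = fs_in / M
       = 48000 / 8
       = 6000.0 Hz

6000.0 Hz


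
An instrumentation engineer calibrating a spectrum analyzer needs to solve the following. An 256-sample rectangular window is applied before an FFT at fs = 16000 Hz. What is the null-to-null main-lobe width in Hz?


Main lobe width for a rectangular window:
Width = 2 * fs / N
      = 2 * 16000 / 256
      = 32000 / 256
      = 125.0 Hz

125.0 Hz


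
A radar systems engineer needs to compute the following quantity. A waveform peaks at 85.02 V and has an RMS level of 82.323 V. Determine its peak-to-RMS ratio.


Crest factor is the ratio of peak to RMS:
CF = V_peak / V_rms
   = 85.02 / 82.323
   = 1.0328

1.0328


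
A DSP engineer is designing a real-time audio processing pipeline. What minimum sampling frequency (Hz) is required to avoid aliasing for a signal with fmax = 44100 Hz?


The Nyquist rate is twice the maximum frequency component.
fs_min = 2 * fmax
      = 2 * 44100
      = 88200 Hz

88200


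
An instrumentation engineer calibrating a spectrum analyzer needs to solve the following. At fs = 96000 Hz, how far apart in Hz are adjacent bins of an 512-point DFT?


DFT frequency resolution:
df = fs / N
   = 96000 / 512
   = 187.5 Hz

187.5 Hz


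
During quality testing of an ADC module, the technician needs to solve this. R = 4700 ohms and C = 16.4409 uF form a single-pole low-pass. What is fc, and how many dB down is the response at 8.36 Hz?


Step 1 — cutoff frequency:
fc = 1 / (2*pi*R*C)
C = 16.4409 uF = 1.64409e-05 F
fc = 1 / (2*pi*4700*1.64409e-05)
   = 2.05967 Hz

Step 2 — magnitude at f = 8.36 Hz:
|H(f)| = 1 / sqrt(1 + (f/fc)^2)
f/fc = 8.36 / 2.05967 = 4.058903
|H| = 1 / sqrt(1 + 16.474694) = 0.2392187
|H|_dB = 20*log10(0.2392187) = -12.42 dB

fc = 2.05967 Hz; |H(8.36 Hz)| = -12.42 dB


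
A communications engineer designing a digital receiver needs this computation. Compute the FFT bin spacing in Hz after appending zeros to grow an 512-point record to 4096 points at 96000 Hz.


Frequency resolution after zero-padding:
N_padded = 512 * 8 = 4096
df = fs / N_padded
   = 96000 / 4096
   = 23.4375 Hz

23.4375 Hz


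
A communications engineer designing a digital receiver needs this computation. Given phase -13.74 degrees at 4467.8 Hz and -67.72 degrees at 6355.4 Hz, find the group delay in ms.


Group delay from phase difference:
tau = -d(phi)/d(omega)
d(phi) = -53.98 deg = -0.942129 rad
d(omega) = 2*pi*(6355.4 - 4467.8) = 11860.1406 rad/s
tau = -(-0.942129) / 11860.1406
    = 0.0794 ms

0.0794 ms


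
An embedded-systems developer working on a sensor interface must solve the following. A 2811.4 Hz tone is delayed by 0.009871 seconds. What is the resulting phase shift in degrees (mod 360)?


Phase shift from frequency and time delay:
phi = 360 * f * t_delay
    = 360 * 2811.4 * 0.009871
    = 9990.48 degrees
    mod 360 = 270.48 degrees

270.48 degrees


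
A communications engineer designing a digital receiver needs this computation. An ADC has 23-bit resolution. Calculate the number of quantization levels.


Number of quantization levels = 2^N
= 2^23
= 8388608

8388608


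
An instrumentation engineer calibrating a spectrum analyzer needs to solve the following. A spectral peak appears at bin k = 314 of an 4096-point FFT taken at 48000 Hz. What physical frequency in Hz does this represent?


Frequency of DFT bin k:
f_k = k * fs / N
    = 314 * 48000 / 4096
    = 15072000 / 4096
    = 3679.688 Hz

3679.688 Hz


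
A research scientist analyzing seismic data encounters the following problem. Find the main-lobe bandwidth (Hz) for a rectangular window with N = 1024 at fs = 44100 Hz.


Main lobe width for a rectangular window:
Width = 2 * fs / N
      = 2 * 44100 / 1024
      = 88200 / 1024
      = 86.133 Hz

86.133 Hz


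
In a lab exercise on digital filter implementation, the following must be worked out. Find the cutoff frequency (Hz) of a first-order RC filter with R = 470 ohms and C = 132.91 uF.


Cutoff frequency of a first-order RC filter:
fc = 1 / (2 * pi * R * C)
C = 132.91 uF = 0.00013291 F
fc = 1 / (2 * pi * 470 * 0.00013291)
   = 1 / 0.3924961348133
   = 2.547796 Hz

2.547796 Hz


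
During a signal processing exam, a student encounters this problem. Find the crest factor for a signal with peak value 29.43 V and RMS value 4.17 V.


Crest factor is the ratio of peak to RMS:
CF = V_peak / V_rms
   = 29.43 / 4.17
   = 7.0576

7.0576


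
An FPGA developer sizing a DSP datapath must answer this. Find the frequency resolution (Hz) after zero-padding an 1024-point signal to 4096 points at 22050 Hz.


Frequency resolution after zero-padding:
N_padded = 1024 * 4 = 4096
df = fs / N_padded
   = 22050 / 4096
   = 5.3833 Hz

5.3833 Hz


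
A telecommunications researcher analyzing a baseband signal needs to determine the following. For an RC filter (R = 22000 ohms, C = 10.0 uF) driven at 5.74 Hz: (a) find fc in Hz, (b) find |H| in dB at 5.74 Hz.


Step 1 — cutoff frequency:
fc = 1 / (2*pi*R*C)
C = 10.0 uF = 1e-05 F
fc = 1 / (2*pi*22000*1e-05)
   = 0.723432 Hz

Step 2 — magnitude at f = 5.74 Hz:
|H(f)| = 1 / sqrt(1 + (f/fc)^2)
f/fc = 5.74 / 0.723432 = 7.934402
|H| = 1 / sqrt(1 + 62.954735) = 0.1250442
|H|_dB = 20*log10(0.1250442) = -18.06 dB

fc = 0.723432 Hz; |H(5.74 Hz)| = -18.06 dB


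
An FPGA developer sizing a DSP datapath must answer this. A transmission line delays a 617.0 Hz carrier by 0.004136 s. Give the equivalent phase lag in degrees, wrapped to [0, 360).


Phase shift from frequency and time delay:
phi = 360 * f * t_delay
    = 360 * 617.0 * 0.004136
    = 918.69 degrees
    mod 360 = 198.69 degrees

198.69 degrees


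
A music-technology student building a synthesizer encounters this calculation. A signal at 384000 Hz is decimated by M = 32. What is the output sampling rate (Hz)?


Decimation reduces the sample rate:
fs_out = fs_in / M
       = 384000 / 32
       = 12000.0 Hz

12000.0 Hz


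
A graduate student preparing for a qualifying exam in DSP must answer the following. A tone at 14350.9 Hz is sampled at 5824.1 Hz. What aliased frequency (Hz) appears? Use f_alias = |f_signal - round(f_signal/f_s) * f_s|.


Compute the nearest integer multiple of fs to the signal:
n = round(14350.9 / 5824.1) = 2
f_alias = |14350.9 - 2 * 5824.1|
        = |14350.9 - 11648.2|
        = 2702.7 Hz

2702.7


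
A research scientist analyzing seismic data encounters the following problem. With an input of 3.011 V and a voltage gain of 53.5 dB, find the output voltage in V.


Output voltage from dB gain:
V_out = V_in * 10^(gain_dB / 20)
      = 3.011 * 10^(53.5 / 20)
      = 3.011 * 473.151259
      = 1424.6584 V

1424.6584 V


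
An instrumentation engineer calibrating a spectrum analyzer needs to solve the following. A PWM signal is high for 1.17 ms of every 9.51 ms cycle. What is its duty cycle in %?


Duty cycle as a percentage:
DC = (t_on / T) * 100
   = (1.17 / 9.51) * 100
   = 0.123028 * 100
   = 12.3 %

12.3 %


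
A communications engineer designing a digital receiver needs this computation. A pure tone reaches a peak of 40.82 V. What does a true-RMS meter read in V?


RMS voltage for a sinusoidal waveform:
V_rms = V_peak / sqrt(2)
      = 40.82 / 1.414214
      = 28.864 V

28.864 V


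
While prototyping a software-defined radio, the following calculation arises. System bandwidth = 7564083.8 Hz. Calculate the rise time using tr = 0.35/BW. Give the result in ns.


Rise time from bandwidth relationship:
tr = 0.35 / BW
   = 0.35 / 7564083.8
   = 4.627130122e-08 s
   = 46.2713 ns

46.2713 ns


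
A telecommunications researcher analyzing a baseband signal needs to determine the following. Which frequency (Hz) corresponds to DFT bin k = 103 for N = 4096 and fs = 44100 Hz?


Frequency of DFT bin k:
f_k = k * fs / N
    = 103 * 44100 / 4096
    = 4542300 / 4096
    = 1108.96 Hz

1108.96 Hz


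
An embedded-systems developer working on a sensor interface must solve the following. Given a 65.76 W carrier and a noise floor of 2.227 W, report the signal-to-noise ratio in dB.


SNR in decibels:
SNR = 10 * log10(Ps / Pn)
    = 10 * log10(65.76 / 2.227)
    = 10 * log10(29.5285)
    = 10 * 1.4702
    = 14.7 dB

14.7 dB


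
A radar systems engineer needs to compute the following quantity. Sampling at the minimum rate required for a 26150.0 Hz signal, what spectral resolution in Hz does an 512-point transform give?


Step 1 — Nyquist sampling rate:
fs = 2 * fmax = 2 * 26150.0 = 52300.0 Hz

Step 2 — DFT bin spacing:
df = fs / N = 52300.0 / 512 = 102.1484 Hz

102.1484 Hz


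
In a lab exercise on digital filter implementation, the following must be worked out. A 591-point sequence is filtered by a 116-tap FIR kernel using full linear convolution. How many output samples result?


Linear convolution output length:
L = N + M - 1
  = 591 + 116 - 1
  = 706 samples

706


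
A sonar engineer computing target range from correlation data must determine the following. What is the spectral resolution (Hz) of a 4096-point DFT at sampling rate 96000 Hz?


DFT frequency resolution:
df = fs / N
   = 96000 / 4096
   = 23.4375 Hz

23.4375 Hz


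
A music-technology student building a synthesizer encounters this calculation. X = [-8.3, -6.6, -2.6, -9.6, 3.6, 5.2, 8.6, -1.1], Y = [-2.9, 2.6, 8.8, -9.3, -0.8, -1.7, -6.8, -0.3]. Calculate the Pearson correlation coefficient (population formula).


Pearson correlation coefficient (population):
r = cov(X,Y) / (std(X) * std(Y))
Mean X = -1.35, Mean Y = -1.3
Cov(X,Y) = -1.325
Std(X) = 6.244598, Std(Y) = 5.189412
r = -0.0409

-0.0409


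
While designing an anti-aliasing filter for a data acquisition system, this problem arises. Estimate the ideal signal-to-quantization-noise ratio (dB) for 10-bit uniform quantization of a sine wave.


Theoretical SNR for a full-scale sinusoid:
SNR = 6.02 * N + 1.76
    = 6.02 * 10 + 1.76
    = 60.2 + 1.76
    = 61.96 dB

61.96 dB


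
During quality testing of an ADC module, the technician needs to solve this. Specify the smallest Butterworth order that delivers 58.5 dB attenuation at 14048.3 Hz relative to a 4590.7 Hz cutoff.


Butterworth filter order formula:
n = log10(10^(A/10) - 1) / (2 * log10(f_stop/f_pass))
10^(58.5/10) - 1 = 707944.7844
f_stop/f_pass = 14048.3 / 4590.7 = 3.0602
n = 6.0217 -> ceil = 7

7


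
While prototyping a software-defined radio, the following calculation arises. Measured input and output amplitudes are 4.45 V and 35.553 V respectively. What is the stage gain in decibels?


Voltage gain in dB:
G = 20 * log10(Vout / Vin)
  = 20 * log10(35.553 / 4.45)
  = 20 * log10(7.989438)
  = 20 * 0.902516
  = 18.05 dB

18.05 dB


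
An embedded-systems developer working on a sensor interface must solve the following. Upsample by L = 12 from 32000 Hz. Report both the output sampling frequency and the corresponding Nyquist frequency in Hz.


Step 1 — output sample rate after interpolation by L:
fs_out = L * fs_in = 12 * 32000 = 384000 Hz

Step 2 — Nyquist frequency of the output stream:
f_Nyq = fs_out / 2 = 384000 / 2 = 192000.0 Hz

fs_out = 384000 Hz; f_Nyquist = 192000.0 Hz


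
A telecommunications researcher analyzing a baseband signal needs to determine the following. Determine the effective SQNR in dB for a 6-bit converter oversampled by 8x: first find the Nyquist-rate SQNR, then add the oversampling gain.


Step 1 — baseline SQNR at Nyquist:
SQNR_base = 6.02*N + 1.76
          = 6.02*6 + 1.76
          = 37.88 dB

Step 2 — oversampling processing gain:
G = 10*log10(OSR) = 10*log10(8) = 9.03 dB

Step 3 — total:
SQNR_total = 37.88 + 9.03 = 46.91 dB

Base SQNR = 37.88 dB; oversampled SQNR = 46.91 dB


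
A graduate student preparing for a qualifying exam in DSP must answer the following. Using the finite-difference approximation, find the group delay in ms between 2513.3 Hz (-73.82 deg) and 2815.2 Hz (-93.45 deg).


Group delay from phase difference:
tau = -d(phi)/d(omega)
d(phi) = -19.63 deg = -0.342608 rad
d(omega) = 2*pi*(2815.2 - 2513.3) = 1896.8936 rad/s
tau = -(-0.342608) / 1896.8936
    = 0.1806 ms

0.1806 ms


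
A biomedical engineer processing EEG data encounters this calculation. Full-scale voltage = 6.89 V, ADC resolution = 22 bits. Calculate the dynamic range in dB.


Dynamic range from full-scale to LSB:
V_min = V_max / 2^bits = 6.89 / 2^22
DR = 20 * log10(V_max / V_min)
   = 20 * log10(2^22)
   = 20 * 22 * log10(2)
   = 132.45 dB

132.45 dB


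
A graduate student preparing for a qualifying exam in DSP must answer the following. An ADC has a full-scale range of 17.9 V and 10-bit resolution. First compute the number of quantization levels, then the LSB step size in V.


Step 1 — number of quantization levels:
L = 2^N = 2^10 = 1024

Step 2 — LSB step size:
delta = Vfs / L
      = 17.9 / 1024
      = 0.01748047 V

Levels = 1024; step size = 0.01748047 V


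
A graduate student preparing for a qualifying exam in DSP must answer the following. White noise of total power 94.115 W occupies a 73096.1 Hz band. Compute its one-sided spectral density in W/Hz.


Power spectral density:
PSD = P / BW
    = 94.115 / 73096.1
    = 0.00128755 W/Hz

0.00128755 W/Hz


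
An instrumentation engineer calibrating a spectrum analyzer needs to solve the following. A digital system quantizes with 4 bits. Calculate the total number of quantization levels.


Number of quantization levels = 2^N
= 2^4
= 16

16


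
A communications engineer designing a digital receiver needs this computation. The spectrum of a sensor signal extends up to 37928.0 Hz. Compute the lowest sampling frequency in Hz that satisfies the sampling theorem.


The Nyquist rate is twice the maximum frequency component.
fs_min = 2 * fmax
      = 2 * 37928.0
      = 75856.0 Hz

75856.0


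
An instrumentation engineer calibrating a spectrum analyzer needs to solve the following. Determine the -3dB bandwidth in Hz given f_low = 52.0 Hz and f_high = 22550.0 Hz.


Bandwidth is the difference of -3dB frequencies:
BW = f_high - f_low
   = 22550.0 - 52.0
   = 22498.0 Hz

22498.0 Hz


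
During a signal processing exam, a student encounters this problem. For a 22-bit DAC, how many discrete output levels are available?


Number of quantization levels = 2^N
= 2^22
= 4194304

4194304


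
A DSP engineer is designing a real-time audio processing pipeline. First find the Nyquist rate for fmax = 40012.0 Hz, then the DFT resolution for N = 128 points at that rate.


Step 1 — Nyquist sampling rate:
fs = 2 * fmax = 2 * 40012.0 = 80024.0 Hz

Step 2 — DFT bin spacing:
df = fs / N = 80024.0 / 128 = 625.1875 Hz

625.1875 Hz


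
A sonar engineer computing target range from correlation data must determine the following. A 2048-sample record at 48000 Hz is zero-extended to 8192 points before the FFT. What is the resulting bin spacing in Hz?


Frequency resolution after zero-padding:
N_padded = 2048 * 4 = 8192
df = fs / N_padded
   = 48000 / 8192
   = 5.8594 Hz

5.8594 Hz


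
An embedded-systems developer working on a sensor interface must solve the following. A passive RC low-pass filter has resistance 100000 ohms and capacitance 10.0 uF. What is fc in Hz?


Cutoff frequency of a first-order RC filter:
fc = 1 / (2 * pi * R * C)
C = 10.0 uF = 1e-05 F
fc = 1 / (2 * pi * 100000 * 1e-05)
   = 1 / 6.2831853071796
   = 0.159155 Hz

0.159155 Hz


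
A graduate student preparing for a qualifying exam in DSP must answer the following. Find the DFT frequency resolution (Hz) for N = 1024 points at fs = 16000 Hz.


DFT frequency resolution:
df = fs / N
   = 16000 / 1024
   = 15.625 Hz

15.625 Hz


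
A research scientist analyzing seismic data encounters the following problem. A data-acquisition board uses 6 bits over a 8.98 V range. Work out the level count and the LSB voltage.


Step 1 — number of quantization levels:
L = 2^N = 2^6 = 64

Step 2 — LSB step size:
delta = Vfs / L
      = 8.98 / 64
      = 0.1403125 V

Levels = 64; step size = 0.1403125 V


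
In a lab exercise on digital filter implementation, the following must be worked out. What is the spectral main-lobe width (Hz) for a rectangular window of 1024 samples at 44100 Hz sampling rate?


Main lobe width for a rectangular window:
Width = 2 * fs / N
      = 2 * 44100 / 1024
      = 88200 / 1024
      = 86.133 Hz

86.133 Hz


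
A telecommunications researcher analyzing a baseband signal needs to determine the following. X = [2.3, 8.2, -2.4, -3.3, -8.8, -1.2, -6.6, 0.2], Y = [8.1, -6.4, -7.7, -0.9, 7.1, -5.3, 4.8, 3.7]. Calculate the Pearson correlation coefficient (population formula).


Pearson correlation coefficient (population):
r = cov(X,Y) / (std(X) * std(Y))
Mean X = -1.45, Mean Y = 0.425
Cov(X,Y) = -11.81625
Std(X) = 4.935079, Std(Y) = 5.920885
r = -0.4044

-0.4044


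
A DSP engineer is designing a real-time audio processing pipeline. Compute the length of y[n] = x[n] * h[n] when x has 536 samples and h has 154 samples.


Linear convolution output length:
L = N + M - 1
  = 536 + 154 - 1
  = 689 samples

689
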